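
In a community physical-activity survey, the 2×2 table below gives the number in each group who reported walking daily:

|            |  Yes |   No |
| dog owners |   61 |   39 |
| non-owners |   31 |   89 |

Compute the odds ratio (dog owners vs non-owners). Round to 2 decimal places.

OR = (61 × 89) / (39 × 31) = 5429/1209 ≈ 4.49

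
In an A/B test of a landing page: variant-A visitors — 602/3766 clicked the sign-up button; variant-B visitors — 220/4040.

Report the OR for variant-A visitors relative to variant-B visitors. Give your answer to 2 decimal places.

3.30

odds, variant-A visitors = 602/3164 = 0.1903
odds, variant-B visitors = 220/3820 = 0.0576
OR = 0.1903 / 0.0576 = 3.30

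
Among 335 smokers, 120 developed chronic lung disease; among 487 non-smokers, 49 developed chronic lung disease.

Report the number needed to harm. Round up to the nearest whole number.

risk, smokers = 120/335 = 0.358209
risk, non-smokers = 49/487 = 0.100616
absolute risk difference = 0.257593
1 / 0.257593 = 3.882 → round up → 4

NNH: 4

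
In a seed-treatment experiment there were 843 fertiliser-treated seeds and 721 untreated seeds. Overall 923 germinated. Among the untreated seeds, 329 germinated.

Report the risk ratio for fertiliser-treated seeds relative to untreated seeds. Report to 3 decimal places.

fertiliser-treated seeds with the outcome: 923 − 329 = 594
fertiliser-treated seeds without the outcome: 843 − 594 = 249
untreated seeds without the outcome: 721 − 329 = 392
risk, fertiliser-treated seeds = 594/843 = 0.7046
risk, untreated seeds = 329/721 = 0.4563
RR = 0.7046 / 0.4563 = 1.544

RR ≈ 1.544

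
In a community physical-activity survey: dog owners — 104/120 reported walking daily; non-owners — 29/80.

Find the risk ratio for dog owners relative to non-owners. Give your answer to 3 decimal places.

2.391

risk, dog owners = 104/120 = 0.8667
risk, non-owners = 29/80 = 0.3625
RR = 0.8667 / 0.3625 = 2.391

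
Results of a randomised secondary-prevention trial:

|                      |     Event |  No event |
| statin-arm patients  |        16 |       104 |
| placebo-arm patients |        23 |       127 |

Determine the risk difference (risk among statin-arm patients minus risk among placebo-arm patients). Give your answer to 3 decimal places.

RD = -0.020

risk, statin-arm patients = 16/120 = 0.1333
risk, placebo-arm patients = 23/150 = 0.1533
risk difference = 0.1333 − 0.1533 = -0.020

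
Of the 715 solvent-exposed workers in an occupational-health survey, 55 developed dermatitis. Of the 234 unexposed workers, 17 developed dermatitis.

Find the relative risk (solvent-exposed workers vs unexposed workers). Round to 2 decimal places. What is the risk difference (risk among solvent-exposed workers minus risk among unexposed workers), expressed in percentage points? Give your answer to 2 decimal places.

RR = 1.06; RD = 0.43

risk, solvent-exposed workers = 55/715 = 0.0769
risk, unexposed workers = 17/234 = 0.0726
RR = 0.0769 / 0.0726 = 1.06
risk difference = 0.0769 − 0.0726 = 0.0043 → 0.43 percentage points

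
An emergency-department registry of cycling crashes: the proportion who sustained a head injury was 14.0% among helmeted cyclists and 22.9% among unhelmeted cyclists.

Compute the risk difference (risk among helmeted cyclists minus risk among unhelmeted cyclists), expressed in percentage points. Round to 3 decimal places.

risk difference = 0.1400 − 0.2290 = -0.0890 → -8.900 percentage points

-8.900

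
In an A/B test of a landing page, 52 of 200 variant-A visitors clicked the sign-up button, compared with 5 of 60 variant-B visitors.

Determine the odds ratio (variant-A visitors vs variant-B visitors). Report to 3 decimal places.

OR = (52 × 55) / (148 × 5) = 2860/740 ≈ 3.865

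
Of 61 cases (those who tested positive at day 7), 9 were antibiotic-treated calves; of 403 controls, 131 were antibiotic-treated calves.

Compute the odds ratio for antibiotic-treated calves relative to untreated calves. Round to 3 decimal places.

OR = (9 × 272) / (131 × 52) = 2448/6812 ≈ 0.359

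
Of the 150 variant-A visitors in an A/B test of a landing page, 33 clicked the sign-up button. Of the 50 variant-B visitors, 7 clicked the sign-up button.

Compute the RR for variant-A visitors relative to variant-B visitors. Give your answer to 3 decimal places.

risk, variant-A visitors = 33/150 = 0.2200
risk, variant-B visitors = 7/50 = 0.1400
RR = 0.2200 / 0.1400 = 1.571

RR: 1.571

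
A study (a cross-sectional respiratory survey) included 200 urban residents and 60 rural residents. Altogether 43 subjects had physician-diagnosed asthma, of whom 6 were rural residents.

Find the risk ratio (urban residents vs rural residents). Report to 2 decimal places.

urban residents with the outcome: 43 − 6 = 37
urban residents without the outcome: 200 − 37 = 163
rural residents without the outcome: 60 − 6 = 54
risk, urban residents = 37/200 = 0.1850
risk, rural residents = 6/60 = 0.1000
RR = 0.1850 / 0.1000 = 1.85

1.85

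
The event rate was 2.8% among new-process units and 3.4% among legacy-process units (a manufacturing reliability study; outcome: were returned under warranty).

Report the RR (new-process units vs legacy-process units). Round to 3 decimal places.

RR = 0.02800 / 0.03400 = 0.824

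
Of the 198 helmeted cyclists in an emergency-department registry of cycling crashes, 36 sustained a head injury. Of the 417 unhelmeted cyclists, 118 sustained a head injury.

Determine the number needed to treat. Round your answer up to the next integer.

risk, helmeted cyclists = 36/198 = 0.181818
risk, unhelmeted cyclists = 118/417 = 0.282974
absolute risk difference = 0.101155
1 / 0.101155 = 9.886 → round up → 10

NNT: 10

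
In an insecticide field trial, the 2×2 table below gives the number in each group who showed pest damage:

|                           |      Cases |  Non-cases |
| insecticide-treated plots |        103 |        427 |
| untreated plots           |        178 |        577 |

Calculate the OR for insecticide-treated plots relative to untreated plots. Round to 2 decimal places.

odds, insecticide-treated plots = 103/427 = 0.2412
odds, untreated plots = 178/577 = 0.3085
OR = 0.2412 / 0.3085 = 0.78

0.78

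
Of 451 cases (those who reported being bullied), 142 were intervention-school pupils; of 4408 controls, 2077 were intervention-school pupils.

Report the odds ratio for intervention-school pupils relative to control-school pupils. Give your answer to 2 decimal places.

odds, intervention-school pupils = 142/2077 = 0.0684
odds, control-school pupils = 309/2331 = 0.1326
OR = 0.0684 / 0.1326 = 0.52

OR = 0.52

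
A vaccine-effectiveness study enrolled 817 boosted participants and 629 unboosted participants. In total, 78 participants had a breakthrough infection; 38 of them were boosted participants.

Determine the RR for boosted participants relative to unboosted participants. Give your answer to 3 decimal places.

RR: 0.731

boosted participants without the outcome: 817 − 38 = 779
unboosted participants with the outcome: 78 − 38 = 40
unboosted participants without the outcome: 629 − 40 = 589
risk, boosted participants = 38/817 = 0.04651
risk, unboosted participants = 40/629 = 0.06359
RR = 0.04651 / 0.06359 = 0.731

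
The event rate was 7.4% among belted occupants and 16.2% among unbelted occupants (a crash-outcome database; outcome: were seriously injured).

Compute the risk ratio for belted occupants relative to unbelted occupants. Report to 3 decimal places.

RR = 0.0740 / 0.1620 = 0.457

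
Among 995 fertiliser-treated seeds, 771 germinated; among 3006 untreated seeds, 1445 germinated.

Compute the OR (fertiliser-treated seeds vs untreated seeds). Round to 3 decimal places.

OR = (771 × 1561) / (224 × 1445) = 1203531/323680 ≈ 3.718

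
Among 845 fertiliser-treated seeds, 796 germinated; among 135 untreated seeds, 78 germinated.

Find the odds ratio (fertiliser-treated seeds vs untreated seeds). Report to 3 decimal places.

OR = (796 × 57) / (49 × 78) = 45372/3822 ≈ 11.871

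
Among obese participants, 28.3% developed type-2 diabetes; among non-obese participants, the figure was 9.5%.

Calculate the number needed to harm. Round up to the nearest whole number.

absolute risk difference = 0.188000
1 / 0.188000 = 5.319 → round up → 6

6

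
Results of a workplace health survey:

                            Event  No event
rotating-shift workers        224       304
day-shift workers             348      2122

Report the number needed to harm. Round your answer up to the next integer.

risk, rotating-shift workers = 224/528 = 0.424242
risk, day-shift workers = 348/2470 = 0.140891
absolute risk difference = 0.283352
1 / 0.283352 = 3.529 → round up → 4

4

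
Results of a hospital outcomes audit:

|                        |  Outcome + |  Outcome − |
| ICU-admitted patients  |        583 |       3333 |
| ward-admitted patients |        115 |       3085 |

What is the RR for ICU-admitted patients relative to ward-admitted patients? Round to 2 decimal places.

risk, ICU-admitted patients = 583/3916 = 0.14888
risk, ward-admitted patients = 115/3200 = 0.03594
RR = 0.14888 / 0.03594 = 4.14

RR ≈ 4.14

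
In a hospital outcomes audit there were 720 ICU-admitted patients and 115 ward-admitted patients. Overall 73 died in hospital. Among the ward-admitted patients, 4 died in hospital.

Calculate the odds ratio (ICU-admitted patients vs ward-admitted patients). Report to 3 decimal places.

ICU-admitted patients with the outcome: 73 − 4 = 69
ICU-admitted patients without the outcome: 720 − 69 = 651
ward-admitted patients without the outcome: 115 − 4 = 111
odds, ICU-admitted patients = 69/651 = 0.10599
odds, ward-admitted patients = 4/111 = 0.03604
OR = 0.10599 / 0.03604 = 2.941

2.941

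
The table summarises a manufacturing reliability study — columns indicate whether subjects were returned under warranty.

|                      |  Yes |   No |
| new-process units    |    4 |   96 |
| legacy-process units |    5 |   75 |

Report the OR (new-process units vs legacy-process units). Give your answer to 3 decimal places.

0.625

odds, new-process units = 4/96 = 0.04167
odds, legacy-process units = 5/75 = 0.06667
OR = 0.04167 / 0.06667 = 0.625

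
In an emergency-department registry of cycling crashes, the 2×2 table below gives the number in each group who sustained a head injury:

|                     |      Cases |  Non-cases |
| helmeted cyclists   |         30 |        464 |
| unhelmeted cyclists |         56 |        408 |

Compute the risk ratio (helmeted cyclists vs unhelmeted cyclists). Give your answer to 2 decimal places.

RR ≈ 0.50

risk, helmeted cyclists = 30/494 = 0.0607
risk, unhelmeted cyclists = 56/464 = 0.1207
RR = 0.0607 / 0.1207 = 0.50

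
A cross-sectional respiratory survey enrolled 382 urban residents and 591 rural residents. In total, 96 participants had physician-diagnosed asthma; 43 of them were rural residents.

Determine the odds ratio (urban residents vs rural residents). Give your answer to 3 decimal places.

OR: 2.053

urban residents with the outcome: 96 − 43 = 53
urban residents without the outcome: 382 − 53 = 329
rural residents without the outcome: 591 − 43 = 548
OR = (53 × 548) / (329 × 43) = 29044/14147 ≈ 2.053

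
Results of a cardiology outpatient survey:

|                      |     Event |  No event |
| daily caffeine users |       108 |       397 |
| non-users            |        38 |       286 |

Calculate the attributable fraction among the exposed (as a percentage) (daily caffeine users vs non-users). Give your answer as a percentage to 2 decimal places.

AR% ≈ 45.16%

risk, daily caffeine users = 108/505 = 0.2139
risk, non-users = 38/324 = 0.1173
AR% = (0.2139 − 0.1173) / 0.2139 = 0.4516 → 45.16%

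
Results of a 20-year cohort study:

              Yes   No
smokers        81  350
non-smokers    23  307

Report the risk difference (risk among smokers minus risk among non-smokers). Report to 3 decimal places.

risk, smokers = 81/431 = 0.1879
risk, non-smokers = 23/330 = 0.0697
risk difference = 0.1879 − 0.0697 = 0.118

RD: 0.118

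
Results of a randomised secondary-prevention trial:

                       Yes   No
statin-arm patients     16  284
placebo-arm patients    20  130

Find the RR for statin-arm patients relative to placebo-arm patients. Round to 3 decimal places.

risk, statin-arm patients = 16/300 = 0.0533
risk, placebo-arm patients = 20/150 = 0.1333
RR = 0.0533 / 0.1333 = 0.400

RR: 0.400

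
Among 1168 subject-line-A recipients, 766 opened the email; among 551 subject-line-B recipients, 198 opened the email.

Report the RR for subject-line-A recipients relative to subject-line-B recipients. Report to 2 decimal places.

risk, subject-line-A recipients = 766/1168 = 0.6558
risk, subject-line-B recipients = 198/551 = 0.3593
RR = 0.6558 / 0.3593 = 1.83

RR: 1.83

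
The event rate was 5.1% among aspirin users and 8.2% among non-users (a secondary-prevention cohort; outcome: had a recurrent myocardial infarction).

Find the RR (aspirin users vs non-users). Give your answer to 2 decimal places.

RR = 0.0510 / 0.0820 = 0.62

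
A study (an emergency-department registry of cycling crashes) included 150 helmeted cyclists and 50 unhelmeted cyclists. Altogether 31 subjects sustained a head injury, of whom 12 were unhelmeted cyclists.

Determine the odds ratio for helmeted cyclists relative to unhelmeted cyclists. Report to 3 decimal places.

helmeted cyclists with the outcome: 31 − 12 = 19
helmeted cyclists without the outcome: 150 − 19 = 131
unhelmeted cyclists without the outcome: 50 − 12 = 38
OR = (19 × 38) / (131 × 12) = 722/1572 ≈ 0.459

0.459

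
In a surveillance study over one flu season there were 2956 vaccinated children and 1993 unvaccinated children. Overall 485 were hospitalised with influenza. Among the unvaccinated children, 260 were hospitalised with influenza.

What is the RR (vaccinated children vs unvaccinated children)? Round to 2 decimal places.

vaccinated children with the outcome: 485 − 260 = 225
vaccinated children without the outcome: 2956 − 225 = 2731
unvaccinated children without the outcome: 1993 − 260 = 1733
risk, vaccinated children = 225/2956 = 0.0761
risk, unvaccinated children = 260/1993 = 0.1305
RR = 0.0761 / 0.1305 = 0.58

RR = 0.58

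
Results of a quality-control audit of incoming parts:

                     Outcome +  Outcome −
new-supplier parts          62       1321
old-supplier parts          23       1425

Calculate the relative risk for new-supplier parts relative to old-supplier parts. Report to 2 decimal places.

RR: 2.82

risk, new-supplier parts = 62/1383 = 0.04483
risk, old-supplier parts = 23/1448 = 0.01588
RR = 0.04483 / 0.01588 = 2.82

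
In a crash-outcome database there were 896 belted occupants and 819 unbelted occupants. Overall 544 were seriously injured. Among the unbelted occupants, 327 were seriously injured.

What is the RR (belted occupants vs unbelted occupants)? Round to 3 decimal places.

belted occupants with the outcome: 544 − 327 = 217
belted occupants without the outcome: 896 − 217 = 679
unbelted occupants without the outcome: 819 − 327 = 492
risk, belted occupants = 217/896 = 0.2422
risk, unbelted occupants = 327/819 = 0.3993
RR = 0.2422 / 0.3993 = 0.607

0.607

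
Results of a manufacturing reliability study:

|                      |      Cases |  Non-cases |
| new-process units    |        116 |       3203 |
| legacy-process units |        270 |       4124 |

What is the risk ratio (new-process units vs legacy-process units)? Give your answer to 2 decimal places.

risk, new-process units = 116/3319 = 0.03495
risk, legacy-process units = 270/4394 = 0.06145
RR = 0.03495 / 0.06145 = 0.57

RR = 0.57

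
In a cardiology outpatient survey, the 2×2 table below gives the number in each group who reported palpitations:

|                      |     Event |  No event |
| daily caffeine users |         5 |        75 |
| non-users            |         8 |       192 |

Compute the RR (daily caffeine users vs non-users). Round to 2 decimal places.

RR: 1.56

risk, daily caffeine users = 5/80 = 0.06250
risk, non-users = 8/200 = 0.04000
RR = 0.06250 / 0.04000 = 1.56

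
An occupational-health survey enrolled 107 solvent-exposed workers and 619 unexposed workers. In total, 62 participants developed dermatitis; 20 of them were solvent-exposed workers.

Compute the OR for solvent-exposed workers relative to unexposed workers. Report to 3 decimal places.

OR: 3.158

solvent-exposed workers without the outcome: 107 − 20 = 87
unexposed workers with the outcome: 62 − 20 = 42
unexposed workers without the outcome: 619 − 42 = 577
OR = (20 × 577) / (87 × 42) = 11540/3654 ≈ 3.158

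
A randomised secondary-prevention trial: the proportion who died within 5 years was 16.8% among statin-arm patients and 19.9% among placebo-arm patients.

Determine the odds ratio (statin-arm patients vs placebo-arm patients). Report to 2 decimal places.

OR: 0.81

odds, statin-arm patients = 0.1680/0.8320 = 0.2019
odds, placebo-arm patients = 0.1990/0.8010 = 0.2484
OR = 0.2019 / 0.2484 = 0.81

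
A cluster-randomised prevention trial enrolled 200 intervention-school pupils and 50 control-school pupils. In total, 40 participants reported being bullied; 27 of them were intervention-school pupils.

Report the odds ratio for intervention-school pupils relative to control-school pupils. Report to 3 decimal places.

intervention-school pupils without the outcome: 200 − 27 = 173
control-school pupils with the outcome: 40 − 27 = 13
control-school pupils without the outcome: 50 − 13 = 37
odds, intervention-school pupils = 27/173 = 0.1561
odds, control-school pupils = 13/37 = 0.3514
OR = 0.1561 / 0.3514 = 0.444

0.444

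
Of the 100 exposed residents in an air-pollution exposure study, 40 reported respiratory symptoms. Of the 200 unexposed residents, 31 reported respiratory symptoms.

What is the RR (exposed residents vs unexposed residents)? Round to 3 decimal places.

2.581

risk, exposed residents = 40/100 = 0.4000
risk, unexposed residents = 31/200 = 0.1550
RR = 0.4000 / 0.1550 = 2.581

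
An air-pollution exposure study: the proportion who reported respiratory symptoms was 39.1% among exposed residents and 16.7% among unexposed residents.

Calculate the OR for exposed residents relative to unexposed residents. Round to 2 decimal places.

odds, exposed residents = 0.3910/0.6090 = 0.6420
odds, unexposed residents = 0.1670/0.8330 = 0.2005
OR = 0.6420 / 0.2005 = 3.20

OR ≈ 3.20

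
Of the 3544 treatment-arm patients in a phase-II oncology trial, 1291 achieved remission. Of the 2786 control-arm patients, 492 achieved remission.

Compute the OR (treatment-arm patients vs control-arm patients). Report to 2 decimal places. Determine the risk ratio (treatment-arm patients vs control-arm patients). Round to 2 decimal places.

OR = (1291 × 2294) / (2253 × 492) = 2961554/1108476 ≈ 2.67
risk, treatment-arm patients = 1291/3544 = 0.3643
risk, control-arm patients = 492/2786 = 0.1766
RR = 0.3643 / 0.1766 = 2.06

OR = 2.67; RR = 2.06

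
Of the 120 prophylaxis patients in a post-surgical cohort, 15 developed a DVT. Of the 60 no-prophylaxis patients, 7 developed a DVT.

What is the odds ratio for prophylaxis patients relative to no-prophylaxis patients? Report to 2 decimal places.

odds, prophylaxis patients = 15/105 = 0.1429
odds, no-prophylaxis patients = 7/53 = 0.1321
OR = 0.1429 / 0.1321 = 1.08

1.08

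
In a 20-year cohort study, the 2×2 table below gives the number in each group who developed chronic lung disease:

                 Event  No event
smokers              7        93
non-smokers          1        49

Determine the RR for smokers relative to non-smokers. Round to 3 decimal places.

risk, smokers = 7/100 = 0.07000
risk, non-smokers = 1/50 = 0.02000
RR = 0.07000 / 0.02000 = 3.500

3.500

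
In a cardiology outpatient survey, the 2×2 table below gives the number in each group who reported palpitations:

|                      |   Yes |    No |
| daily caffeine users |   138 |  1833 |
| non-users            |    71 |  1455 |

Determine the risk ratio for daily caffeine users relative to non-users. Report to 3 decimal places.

risk, daily caffeine users = 138/1971 = 0.07002
risk, non-users = 71/1526 = 0.04653
RR = 0.07002 / 0.04653 = 1.505

RR = 1.505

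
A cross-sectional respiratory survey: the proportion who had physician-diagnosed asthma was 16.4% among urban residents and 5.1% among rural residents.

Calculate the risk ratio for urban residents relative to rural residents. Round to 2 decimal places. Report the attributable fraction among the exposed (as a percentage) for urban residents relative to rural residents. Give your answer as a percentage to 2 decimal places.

RR = 3.22; AR% = 68.90%

RR = 0.1640 / 0.0510 = 3.22
AR% = (0.1640 − 0.0510) / 0.1640 = 0.6890 → 68.90%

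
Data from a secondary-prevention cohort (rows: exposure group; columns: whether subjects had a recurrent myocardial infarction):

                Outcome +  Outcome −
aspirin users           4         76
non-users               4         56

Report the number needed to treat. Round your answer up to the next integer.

risk, aspirin users = 4/80 = 0.050000
risk, non-users = 4/60 = 0.066667
absolute risk difference = 0.016667
1 / 0.016667 = 59.999 → round up → 60

NNT ≈ 60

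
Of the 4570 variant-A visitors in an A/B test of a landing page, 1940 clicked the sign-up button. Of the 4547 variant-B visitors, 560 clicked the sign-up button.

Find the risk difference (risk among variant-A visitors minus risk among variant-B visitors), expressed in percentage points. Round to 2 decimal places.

RD ≈ 30.13

risk, variant-A visitors = 1940/4570 = 0.4245
risk, variant-B visitors = 560/4547 = 0.1232
risk difference = 0.4245 − 0.1232 = 0.3013 → 30.13 percentage points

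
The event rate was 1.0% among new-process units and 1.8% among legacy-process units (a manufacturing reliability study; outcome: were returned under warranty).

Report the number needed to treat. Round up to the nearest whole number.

125

absolute risk difference = 0.008000
1 / 0.008000 = 125.000 → round up → 125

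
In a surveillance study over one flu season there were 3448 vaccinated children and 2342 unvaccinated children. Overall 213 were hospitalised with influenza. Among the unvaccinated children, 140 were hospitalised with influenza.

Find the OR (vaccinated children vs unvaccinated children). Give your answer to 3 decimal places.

0.340

vaccinated children with the outcome: 213 − 140 = 73
vaccinated children without the outcome: 3448 − 73 = 3375
unvaccinated children without the outcome: 2342 − 140 = 2202
OR = (73 × 2202) / (3375 × 140) = 160746/472500 ≈ 0.340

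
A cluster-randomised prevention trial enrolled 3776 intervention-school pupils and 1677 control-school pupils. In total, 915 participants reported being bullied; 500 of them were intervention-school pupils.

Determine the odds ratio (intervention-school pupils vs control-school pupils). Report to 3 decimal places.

0.464

intervention-school pupils without the outcome: 3776 − 500 = 3276
control-school pupils with the outcome: 915 − 500 = 415
control-school pupils without the outcome: 1677 − 415 = 1262
OR = (500 × 1262) / (3276 × 415) = 631000/1359540 ≈ 0.464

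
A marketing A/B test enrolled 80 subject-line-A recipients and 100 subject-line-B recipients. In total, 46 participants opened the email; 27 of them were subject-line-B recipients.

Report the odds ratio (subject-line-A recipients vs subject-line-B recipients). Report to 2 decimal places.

OR = 0.84

subject-line-A recipients with the outcome: 46 − 27 = 19
subject-line-A recipients without the outcome: 80 − 19 = 61
subject-line-B recipients without the outcome: 100 − 27 = 73
OR = (19 × 73) / (61 × 27) = 1387/1647 ≈ 0.84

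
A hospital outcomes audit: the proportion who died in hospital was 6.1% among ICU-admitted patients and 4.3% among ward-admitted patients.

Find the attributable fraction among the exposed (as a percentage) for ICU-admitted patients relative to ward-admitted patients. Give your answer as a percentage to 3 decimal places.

AR% = (0.06100 − 0.04300) / 0.06100 = 0.2951 → 29.508%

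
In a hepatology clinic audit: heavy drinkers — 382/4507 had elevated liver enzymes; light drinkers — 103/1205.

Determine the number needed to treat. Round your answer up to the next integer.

NNT: 1389

risk, heavy drinkers = 382/4507 = 0.084757
risk, light drinkers = 103/1205 = 0.085477
absolute risk difference = 0.000720
1 / 0.000720 = 1388.889 → round up → 1389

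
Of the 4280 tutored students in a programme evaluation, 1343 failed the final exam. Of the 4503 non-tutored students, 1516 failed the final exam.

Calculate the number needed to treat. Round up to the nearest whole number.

NNT: 44

risk, tutored students = 1343/4280 = 0.313785
risk, non-tutored students = 1516/4503 = 0.336664
absolute risk difference = 0.022879
1 / 0.022879 = 43.708 → round up → 44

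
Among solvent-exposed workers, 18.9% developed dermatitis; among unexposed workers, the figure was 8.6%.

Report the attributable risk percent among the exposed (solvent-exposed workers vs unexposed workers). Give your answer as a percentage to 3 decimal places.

AR% = (0.1890 − 0.0860) / 0.1890 = 0.5450 → 54.497%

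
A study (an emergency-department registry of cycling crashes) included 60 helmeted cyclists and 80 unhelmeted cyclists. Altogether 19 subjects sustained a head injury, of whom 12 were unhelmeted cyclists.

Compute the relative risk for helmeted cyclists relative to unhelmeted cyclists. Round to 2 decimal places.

0.78

helmeted cyclists with the outcome: 19 − 12 = 7
helmeted cyclists without the outcome: 60 − 7 = 53
unhelmeted cyclists without the outcome: 80 − 12 = 68
risk, helmeted cyclists = 7/60 = 0.1167
risk, unhelmeted cyclists = 12/80 = 0.1500
RR = 0.1167 / 0.1500 = 0.78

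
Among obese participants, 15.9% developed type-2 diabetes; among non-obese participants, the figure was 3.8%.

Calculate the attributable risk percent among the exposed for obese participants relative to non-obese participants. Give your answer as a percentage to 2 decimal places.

AR% = (0.15900 − 0.03800) / 0.15900 = 0.7610 → 76.10%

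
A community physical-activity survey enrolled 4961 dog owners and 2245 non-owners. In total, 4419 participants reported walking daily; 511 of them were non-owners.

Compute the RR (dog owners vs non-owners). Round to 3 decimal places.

RR ≈ 3.461

dog owners with the outcome: 4419 − 511 = 3908
dog owners without the outcome: 4961 − 3908 = 1053
non-owners without the outcome: 2245 − 511 = 1734
risk, dog owners = 3908/4961 = 0.7877
risk, non-owners = 511/2245 = 0.2276
RR = 0.7877 / 0.2276 = 3.461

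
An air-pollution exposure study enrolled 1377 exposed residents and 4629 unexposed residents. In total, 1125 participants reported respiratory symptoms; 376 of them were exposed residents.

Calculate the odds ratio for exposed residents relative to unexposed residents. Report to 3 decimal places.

exposed residents without the outcome: 1377 − 376 = 1001
unexposed residents with the outcome: 1125 − 376 = 749
unexposed residents without the outcome: 4629 − 749 = 3880
OR = (376 × 3880) / (1001 × 749) = 1458880/749749 ≈ 1.946

OR ≈ 1.946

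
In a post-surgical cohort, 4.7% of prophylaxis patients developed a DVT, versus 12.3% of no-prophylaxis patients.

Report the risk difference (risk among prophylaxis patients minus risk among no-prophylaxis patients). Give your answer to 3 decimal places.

risk difference = 0.04700 − 0.12300 = -0.076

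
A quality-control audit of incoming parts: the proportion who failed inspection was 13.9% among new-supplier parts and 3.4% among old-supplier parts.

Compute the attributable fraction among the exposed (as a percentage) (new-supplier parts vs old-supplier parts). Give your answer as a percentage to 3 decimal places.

AR% = (0.13900 − 0.03400) / 0.13900 = 0.7554 → 75.540%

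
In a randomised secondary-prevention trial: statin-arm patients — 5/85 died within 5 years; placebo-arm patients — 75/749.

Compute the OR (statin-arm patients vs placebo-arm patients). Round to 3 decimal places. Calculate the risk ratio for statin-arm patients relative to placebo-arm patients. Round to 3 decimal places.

OR = (5 × 674) / (80 × 75) = 3370/6000 ≈ 0.562
risk, statin-arm patients = 5/85 = 0.0588
risk, placebo-arm patients = 75/749 = 0.1001
RR = 0.0588 / 0.1001 = 0.587

OR = 0.562; RR = 0.587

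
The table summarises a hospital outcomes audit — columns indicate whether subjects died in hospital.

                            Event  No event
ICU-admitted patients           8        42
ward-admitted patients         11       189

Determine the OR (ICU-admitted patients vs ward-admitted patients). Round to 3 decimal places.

OR = (8 × 189) / (42 × 11) = 1512/462 ≈ 3.273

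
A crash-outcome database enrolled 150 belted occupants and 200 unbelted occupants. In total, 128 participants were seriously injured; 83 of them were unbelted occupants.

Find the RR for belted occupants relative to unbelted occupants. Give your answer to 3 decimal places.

belted occupants with the outcome: 128 − 83 = 45
belted occupants without the outcome: 150 − 45 = 105
unbelted occupants without the outcome: 200 − 83 = 117
risk, belted occupants = 45/150 = 0.3000
risk, unbelted occupants = 83/200 = 0.4150
RR = 0.3000 / 0.4150 = 0.723

0.723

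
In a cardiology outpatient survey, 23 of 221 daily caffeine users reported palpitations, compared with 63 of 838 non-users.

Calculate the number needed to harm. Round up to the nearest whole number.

35

risk, daily caffeine users = 23/221 = 0.104072
risk, non-users = 63/838 = 0.075179
absolute risk difference = 0.028893
1 / 0.028893 = 34.610 → round up → 35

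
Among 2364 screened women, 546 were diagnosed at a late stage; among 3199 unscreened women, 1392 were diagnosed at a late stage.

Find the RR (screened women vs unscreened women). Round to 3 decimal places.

0.531

risk, screened women = 546/2364 = 0.2310
risk, unscreened women = 1392/3199 = 0.4351
RR = 0.2310 / 0.4351 = 0.531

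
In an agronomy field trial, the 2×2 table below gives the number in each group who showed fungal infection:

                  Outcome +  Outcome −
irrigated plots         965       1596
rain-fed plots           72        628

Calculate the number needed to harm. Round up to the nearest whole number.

4

risk, irrigated plots = 965/2561 = 0.376806
risk, rain-fed plots = 72/700 = 0.102857
absolute risk difference = 0.273949
1 / 0.273949 = 3.650 → round up → 4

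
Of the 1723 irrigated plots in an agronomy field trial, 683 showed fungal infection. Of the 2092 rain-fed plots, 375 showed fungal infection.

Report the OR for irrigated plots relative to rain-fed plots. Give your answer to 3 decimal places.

OR = (683 × 1717) / (1040 × 375) = 1172711/390000 ≈ 3.007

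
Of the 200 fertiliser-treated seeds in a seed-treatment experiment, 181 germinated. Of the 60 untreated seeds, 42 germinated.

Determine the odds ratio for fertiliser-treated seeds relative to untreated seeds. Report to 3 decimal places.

OR ≈ 4.083

odds, fertiliser-treated seeds = 181/19 = 9.5263
odds, untreated seeds = 42/18 = 2.3333
OR = 9.5263 / 2.3333 = 4.083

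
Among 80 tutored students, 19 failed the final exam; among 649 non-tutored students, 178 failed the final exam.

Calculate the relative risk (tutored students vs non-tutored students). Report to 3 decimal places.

risk, tutored students = 19/80 = 0.2375
risk, non-tutored students = 178/649 = 0.2743
RR = 0.2375 / 0.2743 = 0.866

0.866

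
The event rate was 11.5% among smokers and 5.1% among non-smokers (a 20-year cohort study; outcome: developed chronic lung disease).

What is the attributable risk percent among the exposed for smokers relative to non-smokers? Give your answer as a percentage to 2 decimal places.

AR% = (0.1150 − 0.0510) / 0.1150 = 0.5565 → 55.65%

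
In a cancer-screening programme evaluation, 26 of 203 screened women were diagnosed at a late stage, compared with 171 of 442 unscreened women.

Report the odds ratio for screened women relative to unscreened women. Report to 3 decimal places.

OR = 0.233

odds, screened women = 26/177 = 0.1469
odds, unscreened women = 171/271 = 0.6310
OR = 0.1469 / 0.6310 = 0.233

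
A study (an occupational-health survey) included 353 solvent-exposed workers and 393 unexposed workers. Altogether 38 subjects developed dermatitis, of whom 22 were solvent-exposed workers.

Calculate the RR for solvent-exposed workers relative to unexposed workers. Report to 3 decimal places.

1.531

solvent-exposed workers without the outcome: 353 − 22 = 331
unexposed workers with the outcome: 38 − 22 = 16
unexposed workers without the outcome: 393 − 16 = 377
risk, solvent-exposed workers = 22/353 = 0.06232
risk, unexposed workers = 16/393 = 0.04071
RR = 0.06232 / 0.04071 = 1.531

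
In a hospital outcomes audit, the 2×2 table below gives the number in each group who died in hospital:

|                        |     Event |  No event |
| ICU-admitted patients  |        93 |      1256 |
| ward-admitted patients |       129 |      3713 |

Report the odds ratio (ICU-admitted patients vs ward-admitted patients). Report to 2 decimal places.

OR = (93 × 3713) / (1256 × 129) = 345309/162024 ≈ 2.13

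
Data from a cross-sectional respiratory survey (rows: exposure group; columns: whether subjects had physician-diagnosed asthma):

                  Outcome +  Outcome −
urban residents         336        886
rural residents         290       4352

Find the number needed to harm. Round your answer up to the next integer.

risk, urban residents = 336/1222 = 0.274959
risk, rural residents = 290/4642 = 0.062473
absolute risk difference = 0.212486
1 / 0.212486 = 4.706 → round up → 5

5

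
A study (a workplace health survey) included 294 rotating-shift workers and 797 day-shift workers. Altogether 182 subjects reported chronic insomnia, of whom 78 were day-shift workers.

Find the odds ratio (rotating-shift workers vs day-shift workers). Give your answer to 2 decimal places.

OR: 5.05

rotating-shift workers with the outcome: 182 − 78 = 104
rotating-shift workers without the outcome: 294 − 104 = 190
day-shift workers without the outcome: 797 − 78 = 719
OR = (104 × 719) / (190 × 78) = 74776/14820 ≈ 5.05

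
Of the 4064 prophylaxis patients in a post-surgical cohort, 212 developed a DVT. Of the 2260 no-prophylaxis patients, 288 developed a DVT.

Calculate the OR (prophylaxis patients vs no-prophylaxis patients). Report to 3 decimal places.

OR ≈ 0.377

odds, prophylaxis patients = 212/3852 = 0.0550
odds, no-prophylaxis patients = 288/1972 = 0.1460
OR = 0.0550 / 0.1460 = 0.377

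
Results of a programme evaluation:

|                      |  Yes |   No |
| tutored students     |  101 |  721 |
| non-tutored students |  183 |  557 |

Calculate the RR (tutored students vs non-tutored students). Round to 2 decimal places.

risk, tutored students = 101/822 = 0.1229
risk, non-tutored students = 183/740 = 0.2473
RR = 0.1229 / 0.2473 = 0.50

0.50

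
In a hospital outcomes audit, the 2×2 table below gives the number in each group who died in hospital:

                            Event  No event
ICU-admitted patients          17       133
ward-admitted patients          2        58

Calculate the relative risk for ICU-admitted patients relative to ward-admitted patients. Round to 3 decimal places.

3.400

risk, ICU-admitted patients = 17/150 = 0.11333
risk, ward-admitted patients = 2/60 = 0.03333
RR = 0.11333 / 0.03333 = 3.400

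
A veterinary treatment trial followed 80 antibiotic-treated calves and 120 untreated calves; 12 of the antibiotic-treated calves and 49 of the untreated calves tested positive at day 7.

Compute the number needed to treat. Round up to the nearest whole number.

risk, antibiotic-treated calves = 12/80 = 0.150000
risk, untreated calves = 49/120 = 0.408333
absolute risk difference = 0.258333
1 / 0.258333 = 3.871 → round up → 4

NNT = 4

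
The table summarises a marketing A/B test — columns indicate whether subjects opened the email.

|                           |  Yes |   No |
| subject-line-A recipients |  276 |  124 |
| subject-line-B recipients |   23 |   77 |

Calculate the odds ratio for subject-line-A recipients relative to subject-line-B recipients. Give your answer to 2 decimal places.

OR = (276 × 77) / (124 × 23) = 21252/2852 ≈ 7.45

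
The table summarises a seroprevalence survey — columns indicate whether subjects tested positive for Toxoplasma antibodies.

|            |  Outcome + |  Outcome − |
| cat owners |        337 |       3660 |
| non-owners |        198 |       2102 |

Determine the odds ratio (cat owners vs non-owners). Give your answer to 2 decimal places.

OR = (337 × 2102) / (3660 × 198) = 708374/724680 ≈ 0.98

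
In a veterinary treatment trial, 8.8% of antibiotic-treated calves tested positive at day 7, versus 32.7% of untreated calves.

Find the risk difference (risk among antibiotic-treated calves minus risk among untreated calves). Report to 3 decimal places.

risk difference = 0.0880 − 0.3270 = -0.239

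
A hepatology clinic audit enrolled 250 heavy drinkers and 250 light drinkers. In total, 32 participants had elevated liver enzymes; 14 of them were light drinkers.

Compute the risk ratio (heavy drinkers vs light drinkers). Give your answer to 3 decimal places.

heavy drinkers with the outcome: 32 − 14 = 18
heavy drinkers without the outcome: 250 − 18 = 232
light drinkers without the outcome: 250 − 14 = 236
risk, heavy drinkers = 18/250 = 0.0720
risk, light drinkers = 14/250 = 0.0560
RR = 0.0720 / 0.0560 = 1.286

RR = 1.286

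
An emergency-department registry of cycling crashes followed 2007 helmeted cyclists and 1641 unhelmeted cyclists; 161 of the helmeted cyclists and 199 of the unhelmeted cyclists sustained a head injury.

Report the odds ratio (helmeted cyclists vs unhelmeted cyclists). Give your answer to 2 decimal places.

odds, helmeted cyclists = 161/1846 = 0.0872
odds, unhelmeted cyclists = 199/1442 = 0.1380
OR = 0.0872 / 0.1380 = 0.63

0.63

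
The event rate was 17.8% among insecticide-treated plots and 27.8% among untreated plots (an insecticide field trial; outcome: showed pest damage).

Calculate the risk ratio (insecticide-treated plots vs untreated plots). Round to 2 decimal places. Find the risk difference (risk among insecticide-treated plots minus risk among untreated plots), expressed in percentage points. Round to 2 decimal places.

RR = 0.1780 / 0.2780 = 0.64
risk difference = 0.1780 − 0.2780 = -0.1000 → -10.00 percentage points

RR = 0.64; RD = -10.00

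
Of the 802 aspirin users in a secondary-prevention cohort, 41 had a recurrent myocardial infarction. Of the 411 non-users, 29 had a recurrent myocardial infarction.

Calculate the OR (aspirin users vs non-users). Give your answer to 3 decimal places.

OR = (41 × 382) / (761 × 29) = 15662/22069 ≈ 0.710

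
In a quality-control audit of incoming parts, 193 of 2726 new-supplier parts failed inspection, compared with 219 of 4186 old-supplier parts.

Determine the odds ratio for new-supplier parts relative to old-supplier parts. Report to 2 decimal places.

odds, new-supplier parts = 193/2533 = 0.0762
odds, old-supplier parts = 219/3967 = 0.0552
OR = 0.0762 / 0.0552 = 1.38

1.38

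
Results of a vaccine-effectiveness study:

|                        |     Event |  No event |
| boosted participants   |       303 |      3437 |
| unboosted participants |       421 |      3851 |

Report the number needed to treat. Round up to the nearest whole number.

58

risk, boosted participants = 303/3740 = 0.081016
risk, unboosted participants = 421/4272 = 0.098549
absolute risk difference = 0.017533
1 / 0.017533 = 57.035 → round up → 58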